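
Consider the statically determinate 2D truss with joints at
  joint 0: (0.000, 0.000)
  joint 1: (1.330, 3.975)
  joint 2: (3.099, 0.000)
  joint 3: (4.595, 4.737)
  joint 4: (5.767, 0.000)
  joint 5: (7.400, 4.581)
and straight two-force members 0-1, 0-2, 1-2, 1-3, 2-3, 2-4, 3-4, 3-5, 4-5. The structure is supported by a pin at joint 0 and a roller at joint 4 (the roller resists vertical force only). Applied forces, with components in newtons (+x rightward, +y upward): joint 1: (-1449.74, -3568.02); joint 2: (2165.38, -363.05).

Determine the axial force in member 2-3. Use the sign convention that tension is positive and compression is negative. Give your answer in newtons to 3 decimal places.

N=6 nodes, M=9 members, R=3 reactions → 2N=12, M+R=12
member 0 (0-1): L=4.1916, (cx,cy)=(0.3173,0.9483)
member 1 (0-2): L=3.0990, (cx,cy)=(1.0000,0.0000)
member 2 (1-2): L=4.3509, (cx,cy)=(0.4066,-0.9136)
member 3 (1-3): L=3.3527, (cx,cy)=(0.9738,0.2273)
member 4 (2-3): L=4.9676, (cx,cy)=(0.3012,0.9536)
member 5 (2-4): L=2.6680, (cx,cy)=(1.0000,0.0000)
member 6 (3-4): L=4.8798, (cx,cy)=(0.2402,-0.9707)
member 7 (3-5): L=2.8093, (cx,cy)=(0.9985,-0.0555)
member 8 (4-5): L=4.8634, (cx,cy)=(0.3358,0.9419)
solve A·x = −loads:
  F[0-1] = -4125.5591 N (compression)
  F[0-2] = +2024.6846 N (tension)
  F[1-2] = +374.0060 N (tension)
  F[1-3] = -11.6758 N (compression)
  F[2-3] = +22.3931 N (tension)
  F[2-4] = +4.6266 N (tension)
  F[3-4] = -19.2637 N (compression)
  F[3-5] = -0.0000 N (tension)
  F[4-5] = +0.0000 N (tension)
  Rx@0 = -715.6400 N
  Ry@0 = +3912.3701 N
  Ry@4 = +18.6999 N

22.393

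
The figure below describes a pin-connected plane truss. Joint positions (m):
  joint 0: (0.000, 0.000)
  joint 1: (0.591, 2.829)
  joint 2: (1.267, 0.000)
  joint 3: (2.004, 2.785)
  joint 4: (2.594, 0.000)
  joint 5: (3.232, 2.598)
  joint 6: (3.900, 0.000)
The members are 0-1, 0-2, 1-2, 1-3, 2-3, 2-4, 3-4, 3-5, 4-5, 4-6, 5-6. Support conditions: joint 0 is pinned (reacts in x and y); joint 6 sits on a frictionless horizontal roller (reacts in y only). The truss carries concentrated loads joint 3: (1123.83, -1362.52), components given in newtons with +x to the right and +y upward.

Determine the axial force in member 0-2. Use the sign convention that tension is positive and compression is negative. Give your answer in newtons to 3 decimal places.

1094.555

N=7 nodes, M=11 members, R=3 reactions → 2N=14, M+R=14
member 0 (0-1): L=2.8901, (cx,cy)=(0.2045,0.9789)
member 1 (0-2): L=1.2670, (cx,cy)=(1.0000,0.0000)
member 2 (1-2): L=2.9086, (cx,cy)=(0.2324,-0.9726)
member 3 (1-3): L=1.4137, (cx,cy)=(0.9995,-0.0311)
member 4 (2-3): L=2.8809, (cx,cy)=(0.2558,0.9667)
member 5 (2-4): L=1.3270, (cx,cy)=(1.0000,0.0000)
member 6 (3-4): L=2.8468, (cx,cy)=(0.2072,-0.9783)
member 7 (3-5): L=1.2422, (cx,cy)=(0.9886,-0.1505)
member 8 (4-5): L=2.6752, (cx,cy)=(0.2385,0.9711)
member 9 (4-6): L=1.3060, (cx,cy)=(1.0000,0.0000)
member 10 (5-6): L=2.6825, (cx,cy)=(0.2490,-0.9685)
solve A·x = −loads:
  F[0-1] = +143.1608 N (tension)
  F[0-2] = +1094.5546 N (tension)
  F[1-2] = -146.1052 N (compression)
  F[1-3] = +63.2625 N (tension)
  F[2-3] = +146.9962 N (tension)
  F[2-4] = +1022.9928 N (tension)
  F[3-4] = -1422.6619 N (compression)
  F[3-5] = -736.5409 N (compression)
  F[4-5] = +1433.1253 N (tension)
  F[4-6] = +386.3641 N (tension)
  F[5-6] = -1551.5318 N (compression)
  Rx@0 = -1123.8300 N
  Ry@0 = -140.1355 N
  Ry@6 = +1502.6555 N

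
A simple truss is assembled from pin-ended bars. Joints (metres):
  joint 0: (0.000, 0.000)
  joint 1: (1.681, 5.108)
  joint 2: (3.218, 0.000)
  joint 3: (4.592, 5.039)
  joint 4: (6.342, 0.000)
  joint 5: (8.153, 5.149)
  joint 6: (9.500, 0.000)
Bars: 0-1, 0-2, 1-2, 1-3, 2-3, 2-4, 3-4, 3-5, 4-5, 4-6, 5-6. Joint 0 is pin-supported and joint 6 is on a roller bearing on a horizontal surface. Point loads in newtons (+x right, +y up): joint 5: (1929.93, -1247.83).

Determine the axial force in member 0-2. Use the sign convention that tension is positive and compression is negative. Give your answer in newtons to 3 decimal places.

1643.919

N=7 nodes, M=11 members, R=3 reactions → 2N=14, M+R=14
member 0 (0-1): L=5.3775, (cx,cy)=(0.3126,0.9499)
member 1 (0-2): L=3.2180, (cx,cy)=(1.0000,0.0000)
member 2 (1-2): L=5.3342, (cx,cy)=(0.2881,-0.9576)
member 3 (1-3): L=2.9118, (cx,cy)=(0.9997,-0.0237)
member 4 (2-3): L=5.2230, (cx,cy)=(0.2631,0.9648)
member 5 (2-4): L=3.1240, (cx,cy)=(1.0000,0.0000)
member 6 (3-4): L=5.3342, (cx,cy)=(0.3281,-0.9447)
member 7 (3-5): L=3.5627, (cx,cy)=(0.9995,0.0309)
member 8 (4-5): L=5.4582, (cx,cy)=(0.3318,0.9434)
member 9 (4-6): L=3.1580, (cx,cy)=(1.0000,0.0000)
member 10 (5-6): L=5.3223, (cx,cy)=(0.2531,-0.9674)
solve A·x = −loads:
  F[0-1] = +914.9453 N (tension)
  F[0-2] = +1643.9188 N (tension)
  F[1-2] = -921.2350 N (compression)
  F[1-3] = +551.6098 N (tension)
  F[2-3] = +914.3710 N (tension)
  F[2-4] = +1137.9327 N (tension)
  F[3-4] = -884.6239 N (compression)
  F[3-5] = +1082.7319 N (tension)
  F[4-5] = +885.8446 N (tension)
  F[4-6] = +553.7959 N (tension)
  F[5-6] = -2188.1619 N (compression)
  Rx@0 = -1929.9300 N
  Ry@0 = -869.0929 N
  Ry@6 = +2116.9229 N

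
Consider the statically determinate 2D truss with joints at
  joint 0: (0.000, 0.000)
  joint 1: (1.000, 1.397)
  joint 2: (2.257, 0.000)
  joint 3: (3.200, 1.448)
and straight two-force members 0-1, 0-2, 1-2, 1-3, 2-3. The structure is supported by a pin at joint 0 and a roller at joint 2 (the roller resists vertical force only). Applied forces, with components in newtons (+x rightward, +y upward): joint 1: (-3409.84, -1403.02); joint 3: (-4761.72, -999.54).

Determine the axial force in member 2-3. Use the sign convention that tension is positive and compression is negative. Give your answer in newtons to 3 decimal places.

-1077.350

N=4 nodes, M=5 members, R=3 reactions → 2N=8, M+R=8
member 0 (0-1): L=1.7180, (cx,cy)=(0.5821,0.8131)
member 1 (0-2): L=2.2570, (cx,cy)=(1.0000,0.0000)
member 2 (1-2): L=1.8793, (cx,cy)=(0.6689,-0.7434)
member 3 (1-3): L=2.2006, (cx,cy)=(0.9997,0.0232)
member 4 (2-3): L=1.7280, (cx,cy)=(0.5457,0.8380)
solve A·x = −loads:
  F[0-1] = -6799.8646 N (compression)
  F[0-2] = -4213.6050 N (compression)
  F[1-2] = +5420.5417 N (tension)
  F[1-3] = -4174.9095 N (compression)
  F[2-3] = -1077.3499 N (compression)
  Rx@0 = +8171.5600 N
  Ry@0 = +5529.2632 N
  Ry@2 = -3126.7032 N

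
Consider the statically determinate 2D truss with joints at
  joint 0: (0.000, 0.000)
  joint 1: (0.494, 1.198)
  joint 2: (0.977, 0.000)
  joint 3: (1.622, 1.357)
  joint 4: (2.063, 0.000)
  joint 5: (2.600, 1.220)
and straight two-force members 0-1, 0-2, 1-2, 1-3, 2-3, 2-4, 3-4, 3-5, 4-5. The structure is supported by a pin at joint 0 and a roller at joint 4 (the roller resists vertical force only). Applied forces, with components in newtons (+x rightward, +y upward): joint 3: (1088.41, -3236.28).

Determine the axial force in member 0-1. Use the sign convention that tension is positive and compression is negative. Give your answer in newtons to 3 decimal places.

26.097

N=6 nodes, M=9 members, R=3 reactions → 2N=12, M+R=12
member 0 (0-1): L=1.2959, (cx,cy)=(0.3812,0.9245)
member 1 (0-2): L=0.9770, (cx,cy)=(1.0000,0.0000)
member 2 (1-2): L=1.2917, (cx,cy)=(0.3739,-0.9275)
member 3 (1-3): L=1.1392, (cx,cy)=(0.9902,0.1396)
member 4 (2-3): L=1.5025, (cx,cy)=(0.4293,0.9032)
member 5 (2-4): L=1.0860, (cx,cy)=(1.0000,0.0000)
member 6 (3-4): L=1.4269, (cx,cy)=(0.3091,-0.9510)
member 7 (3-5): L=0.9875, (cx,cy)=(0.9903,-0.1387)
member 8 (4-5): L=1.3330, (cx,cy)=(0.4029,0.9153)
solve A·x = −loads:
  F[0-1] = +26.0972 N (tension)
  F[0-2] = +1078.4614 N (tension)
  F[1-2] = -23.1839 N (compression)
  F[1-3] = +18.8018 N (tension)
  F[2-3] = +23.8075 N (tension)
  F[2-4] = +1059.5720 N (tension)
  F[3-4] = -3428.2566 N (compression)
  F[3-5] = -0.0000 N (compression)
  F[4-5] = +0.0000 N (tension)
  Rx@0 = -1088.4100 N
  Ry@0 = -24.1265 N
  Ry@4 = +3260.4065 N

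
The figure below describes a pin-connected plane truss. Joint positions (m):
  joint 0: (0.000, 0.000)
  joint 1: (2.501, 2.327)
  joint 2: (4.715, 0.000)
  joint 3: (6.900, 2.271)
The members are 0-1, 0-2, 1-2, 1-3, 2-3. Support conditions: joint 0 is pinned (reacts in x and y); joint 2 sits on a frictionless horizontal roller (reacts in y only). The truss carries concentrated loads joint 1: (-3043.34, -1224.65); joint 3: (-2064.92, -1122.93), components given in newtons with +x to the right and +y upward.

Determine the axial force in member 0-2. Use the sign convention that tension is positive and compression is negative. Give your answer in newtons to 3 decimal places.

-2366.261

N=4 nodes, M=5 members, R=3 reactions → 2N=8, M+R=8
member 0 (0-1): L=3.4161, (cx,cy)=(0.7321,0.6812)
member 1 (0-2): L=4.7150, (cx,cy)=(1.0000,0.0000)
member 2 (1-2): L=3.2120, (cx,cy)=(0.6893,-0.7245)
member 3 (1-3): L=4.3994, (cx,cy)=(0.9999,-0.0127)
member 4 (2-3): L=3.1515, (cx,cy)=(0.6933,0.7206)
solve A·x = −loads:
  F[0-1] = -3745.3093 N (compression)
  F[0-2] = -2366.2613 N (compression)
  F[1-2] = +1848.1755 N (tension)
  F[1-3] = -972.6803 N (compression)
  F[2-3] = -1575.4655 N (compression)
  Rx@0 = +5108.2600 N
  Ry@0 = +2551.2319 N
  Ry@2 = -203.6519 N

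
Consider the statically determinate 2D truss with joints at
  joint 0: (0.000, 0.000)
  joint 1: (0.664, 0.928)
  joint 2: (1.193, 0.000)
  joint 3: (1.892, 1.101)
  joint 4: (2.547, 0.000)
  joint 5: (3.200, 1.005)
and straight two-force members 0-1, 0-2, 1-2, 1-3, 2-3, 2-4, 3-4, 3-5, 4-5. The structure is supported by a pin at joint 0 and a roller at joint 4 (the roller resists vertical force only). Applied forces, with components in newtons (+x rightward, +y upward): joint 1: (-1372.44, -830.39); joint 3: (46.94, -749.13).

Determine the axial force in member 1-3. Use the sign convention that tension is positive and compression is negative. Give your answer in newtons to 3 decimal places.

179.632

N=6 nodes, M=9 members, R=3 reactions → 2N=12, M+R=12
member 0 (0-1): L=1.1411, (cx,cy)=(0.5819,0.8133)
member 1 (0-2): L=1.1930, (cx,cy)=(1.0000,0.0000)
member 2 (1-2): L=1.0682, (cx,cy)=(0.4952,-0.8688)
member 3 (1-3): L=1.2401, (cx,cy)=(0.9902,0.1395)
member 4 (2-3): L=1.3041, (cx,cy)=(0.5360,0.8442)
member 5 (2-4): L=1.3540, (cx,cy)=(1.0000,0.0000)
member 6 (3-4): L=1.2811, (cx,cy)=(0.5113,-0.8594)
member 7 (3-5): L=1.3115, (cx,cy)=(0.9973,-0.0732)
member 8 (4-5): L=1.1985, (cx,cy)=(0.5448,0.8385)
solve A·x = −loads:
  F[0-1] = -1581.6802 N (compression)
  F[0-2] = -405.1184 N (compression)
  F[1-2] = +553.6452 N (tension)
  F[1-3] = +179.6325 N (tension)
  F[2-3] = -569.7332 N (compression)
  F[2-4] = +174.4308 N (tension)
  F[3-4] = -341.1663 N (compression)
  F[3-5] = -0.0000 N (tension)
  F[4-5] = +0.0000 N (tension)
  Rx@0 = +1325.5000 N
  Ry@0 = +1286.3164 N
  Ry@4 = +293.2036 N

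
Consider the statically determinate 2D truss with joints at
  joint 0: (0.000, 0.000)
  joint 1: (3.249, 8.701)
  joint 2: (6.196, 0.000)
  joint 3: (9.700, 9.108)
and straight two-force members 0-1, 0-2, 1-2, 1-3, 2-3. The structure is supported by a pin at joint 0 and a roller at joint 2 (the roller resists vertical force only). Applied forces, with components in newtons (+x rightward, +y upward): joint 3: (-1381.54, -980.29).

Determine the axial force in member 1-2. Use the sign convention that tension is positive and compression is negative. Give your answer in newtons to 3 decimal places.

1490.276

N=4 nodes, M=5 members, R=3 reactions → 2N=8, M+R=8
member 0 (0-1): L=9.2878, (cx,cy)=(0.3498,0.9368)
member 1 (0-2): L=6.1960, (cx,cy)=(1.0000,0.0000)
member 2 (1-2): L=9.1865, (cx,cy)=(0.3208,-0.9471)
member 3 (1-3): L=6.4638, (cx,cy)=(0.9980,0.0630)
member 4 (2-3): L=9.7588, (cx,cy)=(0.3591,0.9333)
solve A·x = −loads:
  F[0-1] = -1576.0321 N (compression)
  F[0-2] = -830.2229 N (compression)
  F[1-2] = +1490.2757 N (tension)
  F[1-3] = -1031.4383 N (compression)
  F[2-3] = -980.7468 N (compression)
  Rx@0 = +1381.5400 N
  Ry@0 = +1476.4574 N
  Ry@2 = -496.1674 N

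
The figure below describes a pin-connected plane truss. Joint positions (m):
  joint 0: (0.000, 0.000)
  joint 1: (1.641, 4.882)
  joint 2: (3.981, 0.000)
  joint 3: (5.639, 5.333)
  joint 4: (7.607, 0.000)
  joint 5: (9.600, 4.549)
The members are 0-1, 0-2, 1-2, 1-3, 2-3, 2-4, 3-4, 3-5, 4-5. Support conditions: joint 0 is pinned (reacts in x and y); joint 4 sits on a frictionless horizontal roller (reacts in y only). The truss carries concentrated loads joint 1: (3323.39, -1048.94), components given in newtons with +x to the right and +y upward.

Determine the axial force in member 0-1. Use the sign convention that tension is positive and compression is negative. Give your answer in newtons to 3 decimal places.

N=6 nodes, M=9 members, R=3 reactions → 2N=12, M+R=12
member 0 (0-1): L=5.1504, (cx,cy)=(0.3186,0.9479)
member 1 (0-2): L=3.9810, (cx,cy)=(1.0000,0.0000)
member 2 (1-2): L=5.4138, (cx,cy)=(0.4322,-0.9018)
member 3 (1-3): L=4.0234, (cx,cy)=(0.9937,0.1121)
member 4 (2-3): L=5.5848, (cx,cy)=(0.2969,0.9549)
member 5 (2-4): L=3.6260, (cx,cy)=(1.0000,0.0000)
member 6 (3-4): L=5.6845, (cx,cy)=(0.3462,-0.9382)
member 7 (3-5): L=4.0378, (cx,cy)=(0.9810,-0.1942)
member 8 (4-5): L=4.9664, (cx,cy)=(0.4013,0.9159)
solve A·x = −loads:
  F[0-1] = +1382.2533 N (tension)
  F[0-2] = +2882.9835 N (tension)
  F[1-2] = -2824.1034 N (compression)
  F[1-3] = -1672.8743 N (compression)
  F[2-3] = +2666.9143 N (tension)
  F[2-4] = +870.5830 N (tension)
  F[3-4] = -2514.6635 N (compression)
  F[3-5] = +0.0000 N (tension)
  F[4-5] = -0.0000 N (compression)
  Rx@0 = -3323.3900 N
  Ry@0 = -1310.2161 N
  Ry@4 = +2359.1561 N

1382.253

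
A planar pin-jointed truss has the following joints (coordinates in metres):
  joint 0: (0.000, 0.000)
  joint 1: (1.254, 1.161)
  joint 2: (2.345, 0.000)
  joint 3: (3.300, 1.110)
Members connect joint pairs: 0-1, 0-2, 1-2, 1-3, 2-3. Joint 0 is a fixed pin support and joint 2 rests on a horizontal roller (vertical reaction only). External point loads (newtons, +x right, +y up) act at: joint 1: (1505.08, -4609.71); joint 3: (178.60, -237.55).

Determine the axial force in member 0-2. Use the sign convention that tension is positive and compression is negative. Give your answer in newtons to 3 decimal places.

2999.467

N=4 nodes, M=5 members, R=3 reactions → 2N=8, M+R=8
member 0 (0-1): L=1.7089, (cx,cy)=(0.7338,0.6794)
member 1 (0-2): L=2.3450, (cx,cy)=(1.0000,0.0000)
member 2 (1-2): L=1.5932, (cx,cy)=(0.6848,-0.7287)
member 3 (1-3): L=2.0466, (cx,cy)=(0.9997,-0.0249)
member 4 (2-3): L=1.4643, (cx,cy)=(0.6522,0.7581)
solve A·x = −loads:
  F[0-1] = -1793.1305 N (compression)
  F[0-2] = +2999.4667 N (tension)
  F[1-2] = -4666.7930 N (compression)
  F[1-3] = +375.0542 N (tension)
  F[2-3] = -301.0408 N (compression)
  Rx@0 = -1683.6800 N
  Ry@0 = +1218.2045 N
  Ry@2 = +3629.0555 N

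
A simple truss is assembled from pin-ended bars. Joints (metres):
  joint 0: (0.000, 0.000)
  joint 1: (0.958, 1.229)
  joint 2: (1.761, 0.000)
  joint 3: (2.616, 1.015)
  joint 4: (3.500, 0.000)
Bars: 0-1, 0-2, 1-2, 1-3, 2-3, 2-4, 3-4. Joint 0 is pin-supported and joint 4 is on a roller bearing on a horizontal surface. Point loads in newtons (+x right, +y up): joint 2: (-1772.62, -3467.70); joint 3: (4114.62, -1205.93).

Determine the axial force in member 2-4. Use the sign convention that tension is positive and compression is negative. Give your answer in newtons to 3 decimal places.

3343.815

N=5 nodes, M=7 members, R=3 reactions → 2N=10, M+R=10
member 0 (0-1): L=1.5583, (cx,cy)=(0.6148,0.7887)
member 1 (0-2): L=1.7610, (cx,cy)=(1.0000,0.0000)
member 2 (1-2): L=1.4681, (cx,cy)=(0.5470,-0.8371)
member 3 (1-3): L=1.6718, (cx,cy)=(0.9918,-0.1280)
member 4 (2-3): L=1.3271, (cx,cy)=(0.6443,0.7648)
member 5 (2-4): L=1.7390, (cx,cy)=(1.0000,0.0000)
member 6 (3-4): L=1.3460, (cx,cy)=(0.6568,-0.7541)
solve A·x = −loads:
  F[0-1] = -1057.8170 N (compression)
  F[0-2] = +2992.3294 N (tension)
  F[1-2] = +1197.8772 N (tension)
  F[1-3] = -1316.3669 N (compression)
  F[2-3] = +3222.8741 N (tension)
  F[2-4] = +3343.8148 N (tension)
  F[3-4] = -5091.3249 N (compression)
  Rx@0 = -2342.0000 N
  Ry@0 = +834.2952 N
  Ry@4 = +3839.3348 N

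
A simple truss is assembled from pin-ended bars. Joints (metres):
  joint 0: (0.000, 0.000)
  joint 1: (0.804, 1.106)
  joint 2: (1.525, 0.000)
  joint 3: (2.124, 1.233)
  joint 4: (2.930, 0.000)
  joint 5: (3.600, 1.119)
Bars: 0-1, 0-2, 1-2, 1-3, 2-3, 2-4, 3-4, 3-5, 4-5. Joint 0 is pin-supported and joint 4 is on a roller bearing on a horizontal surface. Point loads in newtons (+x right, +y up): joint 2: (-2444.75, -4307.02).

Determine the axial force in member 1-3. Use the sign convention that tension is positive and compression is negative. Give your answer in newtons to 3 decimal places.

N=6 nodes, M=9 members, R=3 reactions → 2N=12, M+R=12
member 0 (0-1): L=1.3674, (cx,cy)=(0.5880,0.8089)
member 1 (0-2): L=1.5250, (cx,cy)=(1.0000,0.0000)
member 2 (1-2): L=1.3203, (cx,cy)=(0.5461,-0.8377)
member 3 (1-3): L=1.3261, (cx,cy)=(0.9954,0.0958)
member 4 (2-3): L=1.3708, (cx,cy)=(0.4370,0.8995)
member 5 (2-4): L=1.4050, (cx,cy)=(1.0000,0.0000)
member 6 (3-4): L=1.4731, (cx,cy)=(0.5472,-0.8370)
member 7 (3-5): L=1.4804, (cx,cy)=(0.9970,-0.0770)
member 8 (4-5): L=1.3042, (cx,cy)=(0.5137,0.8580)
solve A·x = −loads:
  F[0-1] = -2553.3530 N (compression)
  F[0-2] = -943.3842 N (compression)
  F[1-2] = +2157.6463 N (tension)
  F[1-3] = -2692.0434 N (compression)
  F[2-3] = +2778.8698 N (tension)
  F[2-4] = +1465.3828 N (tension)
  F[3-4] = -2678.1716 N (compression)
  F[3-5] = -0.0000 N (compression)
  F[4-5] = +0.0000 N (tension)
  Rx@0 = +2444.7500 N
  Ry@0 = +2065.3116 N
  Ry@4 = +2241.7084 N

-2692.043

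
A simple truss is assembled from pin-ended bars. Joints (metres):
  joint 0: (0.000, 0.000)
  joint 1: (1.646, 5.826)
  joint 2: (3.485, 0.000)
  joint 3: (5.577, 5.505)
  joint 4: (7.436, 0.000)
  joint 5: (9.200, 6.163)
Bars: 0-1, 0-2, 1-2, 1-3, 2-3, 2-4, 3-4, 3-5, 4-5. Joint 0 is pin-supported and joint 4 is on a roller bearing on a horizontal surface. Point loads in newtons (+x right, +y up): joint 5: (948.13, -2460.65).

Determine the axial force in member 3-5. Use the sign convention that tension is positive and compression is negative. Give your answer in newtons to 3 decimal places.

1771.550

N=6 nodes, M=9 members, R=3 reactions → 2N=12, M+R=12
member 0 (0-1): L=6.0541, (cx,cy)=(0.2719,0.9623)
member 1 (0-2): L=3.4850, (cx,cy)=(1.0000,0.0000)
member 2 (1-2): L=6.1094, (cx,cy)=(0.3010,-0.9536)
member 3 (1-3): L=3.9441, (cx,cy)=(0.9967,-0.0814)
member 4 (2-3): L=5.8891, (cx,cy)=(0.3552,0.9348)
member 5 (2-4): L=3.9510, (cx,cy)=(1.0000,0.0000)
member 6 (3-4): L=5.8104, (cx,cy)=(0.3199,-0.9474)
member 7 (3-5): L=3.6823, (cx,cy)=(0.9839,0.1787)
member 8 (4-5): L=6.4105, (cx,cy)=(0.2752,0.9614)
solve A·x = −loads:
  F[0-1] = +1423.1517 N (tension)
  F[0-2] = +561.1980 N (tension)
  F[1-2] = -1508.1578 N (compression)
  F[1-3] = +843.7073 N (tension)
  F[2-3] = +1538.5569 N (tension)
  F[2-4] = -439.3239 N (compression)
  F[3-4] = -1111.3942 N (compression)
  F[3-5] = +1771.5502 N (tension)
  F[4-5] = -2888.7375 N (compression)
  Rx@0 = -948.1300 N
  Ry@0 = -1369.5417 N
  Ry@4 = +3830.1917 N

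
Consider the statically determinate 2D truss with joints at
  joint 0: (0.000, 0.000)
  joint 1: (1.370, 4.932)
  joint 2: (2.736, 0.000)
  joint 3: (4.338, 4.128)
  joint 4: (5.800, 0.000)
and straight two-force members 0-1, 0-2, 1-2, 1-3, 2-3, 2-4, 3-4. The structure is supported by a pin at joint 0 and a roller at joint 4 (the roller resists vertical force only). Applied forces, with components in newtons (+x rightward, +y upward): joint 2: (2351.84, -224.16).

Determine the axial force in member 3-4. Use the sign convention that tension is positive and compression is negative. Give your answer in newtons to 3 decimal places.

-112.178

N=5 nodes, M=7 members, R=3 reactions → 2N=10, M+R=10
member 0 (0-1): L=5.1187, (cx,cy)=(0.2676,0.9635)
member 1 (0-2): L=2.7360, (cx,cy)=(1.0000,0.0000)
member 2 (1-2): L=5.1177, (cx,cy)=(0.2669,-0.9637)
member 3 (1-3): L=3.0750, (cx,cy)=(0.9652,-0.2615)
member 4 (2-3): L=4.4280, (cx,cy)=(0.3618,0.9323)
member 5 (2-4): L=3.0640, (cx,cy)=(1.0000,0.0000)
member 6 (3-4): L=4.3792, (cx,cy)=(0.3338,-0.9426)
solve A·x = −loads:
  F[0-1] = -122.9020 N (compression)
  F[0-2] = +2384.7340 N (tension)
  F[1-2] = +142.8393 N (tension)
  F[1-3] = -73.5800 N (compression)
  F[2-3] = +92.7886 N (tension)
  F[2-4] = +37.4502 N (tension)
  F[3-4] = -112.1776 N (compression)
  Rx@0 = -2351.8400 N
  Ry@0 = +118.4183 N
  Ry@4 = +105.7417 N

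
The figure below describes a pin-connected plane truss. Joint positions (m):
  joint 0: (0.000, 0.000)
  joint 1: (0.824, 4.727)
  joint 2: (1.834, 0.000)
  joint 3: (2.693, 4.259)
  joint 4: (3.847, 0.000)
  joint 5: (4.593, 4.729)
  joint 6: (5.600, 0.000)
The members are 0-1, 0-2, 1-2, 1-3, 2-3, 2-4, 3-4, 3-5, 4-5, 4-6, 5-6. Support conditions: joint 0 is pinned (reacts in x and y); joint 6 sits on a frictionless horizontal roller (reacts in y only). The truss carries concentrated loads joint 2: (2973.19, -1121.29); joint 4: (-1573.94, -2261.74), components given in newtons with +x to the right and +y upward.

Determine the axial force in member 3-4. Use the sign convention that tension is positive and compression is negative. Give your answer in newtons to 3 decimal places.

163.162

N=7 nodes, M=11 members, R=3 reactions → 2N=14, M+R=14
member 0 (0-1): L=4.7983, (cx,cy)=(0.1717,0.9851)
member 1 (0-2): L=1.8340, (cx,cy)=(1.0000,0.0000)
member 2 (1-2): L=4.8337, (cx,cy)=(0.2089,-0.9779)
member 3 (1-3): L=1.9267, (cx,cy)=(0.9701,-0.2429)
member 4 (2-3): L=4.3448, (cx,cy)=(0.1977,0.9803)
member 5 (2-4): L=2.0130, (cx,cy)=(1.0000,0.0000)
member 6 (3-4): L=4.4126, (cx,cy)=(0.2615,-0.9652)
member 7 (3-5): L=1.9573, (cx,cy)=(0.9707,0.2401)
member 8 (4-5): L=4.7875, (cx,cy)=(0.1558,0.9878)
member 9 (4-6): L=1.7530, (cx,cy)=(1.0000,0.0000)
member 10 (5-6): L=4.8350, (cx,cy)=(0.2083,-0.9781)
solve A·x = −loads:
  F[0-1] = -1484.1205 N (compression)
  F[0-2] = +1654.1153 N (tension)
  F[1-2] = +1648.5341 N (tension)
  F[1-3] = -617.8296 N (compression)
  F[2-3] = -500.7392 N (compression)
  F[2-4] = -875.6131 N (compression)
  F[3-4] = +163.1620 N (tension)
  F[3-5] = -763.3326 N (compression)
  F[4-5] = +2130.2780 N (tension)
  F[4-6] = +409.0513 N (tension)
  F[5-6] = -1964.0262 N (compression)
  Rx@0 = -1399.2500 N
  Ry@0 = +1462.0729 N
  Ry@6 = +1920.9571 N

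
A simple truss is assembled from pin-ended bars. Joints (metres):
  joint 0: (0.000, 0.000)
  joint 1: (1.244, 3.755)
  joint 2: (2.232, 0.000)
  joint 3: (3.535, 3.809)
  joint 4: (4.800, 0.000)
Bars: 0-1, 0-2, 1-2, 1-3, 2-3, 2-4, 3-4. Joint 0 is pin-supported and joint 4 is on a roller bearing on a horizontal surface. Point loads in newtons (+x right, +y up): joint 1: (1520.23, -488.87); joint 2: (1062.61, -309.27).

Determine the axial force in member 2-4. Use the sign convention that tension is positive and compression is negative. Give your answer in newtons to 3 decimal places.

484.802

N=5 nodes, M=7 members, R=3 reactions → 2N=10, M+R=10
member 0 (0-1): L=3.9557, (cx,cy)=(0.3145,0.9493)
member 1 (0-2): L=2.2320, (cx,cy)=(1.0000,0.0000)
member 2 (1-2): L=3.8828, (cx,cy)=(0.2545,-0.9671)
member 3 (1-3): L=2.2916, (cx,cy)=(0.9997,0.0236)
member 4 (2-3): L=4.0257, (cx,cy)=(0.3237,0.9462)
member 5 (2-4): L=2.5680, (cx,cy)=(1.0000,0.0000)
member 6 (3-4): L=4.0136, (cx,cy)=(0.3152,-0.9490)
solve A·x = −loads:
  F[0-1] = +696.9960 N (tension)
  F[0-2] = +2363.6467 N (tension)
  F[1-2] = -1213.8427 N (compression)
  F[1-3] = -992.4436 N (compression)
  F[2-3] = +1567.5392 N (tension)
  F[2-4] = +484.8024 N (tension)
  F[3-4] = -1538.1708 N (compression)
  Rx@0 = -2582.8400 N
  Ry@0 = -661.6326 N
  Ry@4 = +1459.7726 N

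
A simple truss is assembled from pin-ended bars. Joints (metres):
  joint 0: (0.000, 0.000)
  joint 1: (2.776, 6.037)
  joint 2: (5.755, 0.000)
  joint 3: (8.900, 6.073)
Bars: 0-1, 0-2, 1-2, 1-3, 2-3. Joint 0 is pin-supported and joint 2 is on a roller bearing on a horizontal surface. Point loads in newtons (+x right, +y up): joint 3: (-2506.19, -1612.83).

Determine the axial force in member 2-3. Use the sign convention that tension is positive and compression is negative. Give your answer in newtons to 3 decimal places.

N=4 nodes, M=5 members, R=3 reactions → 2N=8, M+R=8
member 0 (0-1): L=6.6447, (cx,cy)=(0.4178,0.9085)
member 1 (0-2): L=5.7550, (cx,cy)=(1.0000,0.0000)
member 2 (1-2): L=6.7320, (cx,cy)=(0.4425,-0.8968)
member 3 (1-3): L=6.1241, (cx,cy)=(1.0000,0.0059)
member 4 (2-3): L=6.8390, (cx,cy)=(0.4599,0.8880)
solve A·x = −loads:
  F[0-1] = -1940.7779 N (compression)
  F[0-2] = -1695.3739 N (compression)
  F[1-2] = +1955.3001 N (tension)
  F[1-3] = -1676.0916 N (compression)
  F[2-3] = -1805.1724 N (compression)
  Rx@0 = +2506.1900 N
  Ry@0 = +1763.2913 N
  Ry@2 = -150.4613 N

-1805.172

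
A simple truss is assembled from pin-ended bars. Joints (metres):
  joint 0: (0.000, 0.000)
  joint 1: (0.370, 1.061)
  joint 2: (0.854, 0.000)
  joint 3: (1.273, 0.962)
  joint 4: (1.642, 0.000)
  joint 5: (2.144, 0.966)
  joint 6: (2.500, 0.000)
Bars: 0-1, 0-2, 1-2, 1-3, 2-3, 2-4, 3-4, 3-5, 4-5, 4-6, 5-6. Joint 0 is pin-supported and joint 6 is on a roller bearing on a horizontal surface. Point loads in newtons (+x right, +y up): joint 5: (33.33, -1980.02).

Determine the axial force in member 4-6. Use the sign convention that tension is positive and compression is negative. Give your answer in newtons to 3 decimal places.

N=7 nodes, M=11 members, R=3 reactions → 2N=14, M+R=14
member 0 (0-1): L=1.1237, (cx,cy)=(0.3293,0.9442)
member 1 (0-2): L=0.8540, (cx,cy)=(1.0000,0.0000)
member 2 (1-2): L=1.1662, (cx,cy)=(0.4150,-0.9098)
member 3 (1-3): L=0.9084, (cx,cy)=(0.9940,-0.1090)
member 4 (2-3): L=1.0493, (cx,cy)=(0.3993,0.9168)
member 5 (2-4): L=0.7880, (cx,cy)=(1.0000,0.0000)
member 6 (3-4): L=1.0303, (cx,cy)=(0.3581,-0.9337)
member 7 (3-5): L=0.8710, (cx,cy)=(1.0000,0.0046)
member 8 (4-5): L=1.0887, (cx,cy)=(0.4611,0.8873)
member 9 (4-6): L=0.8580, (cx,cy)=(1.0000,0.0000)
member 10 (5-6): L=1.0295, (cx,cy)=(0.3458,-0.9383)
solve A·x = −loads:
  F[0-1] = -284.9681 N (compression)
  F[0-2] = +127.1643 N (tension)
  F[1-2] = +323.2230 N (tension)
  F[1-3] = -229.3476 N (compression)
  F[2-3] = -320.7535 N (compression)
  F[2-4] = +389.3944 N (tension)
  F[3-4] = +285.9367 N (tension)
  F[3-5] = -458.4727 N (compression)
  F[4-5] = -300.8672 N (compression)
  F[4-6] = +630.5342 N (tension)
  F[5-6] = -1823.4315 N (compression)
  Rx@0 = -33.3300 N
  Ry@0 = +269.0761 N
  Ry@6 = +1710.9439 N

630.534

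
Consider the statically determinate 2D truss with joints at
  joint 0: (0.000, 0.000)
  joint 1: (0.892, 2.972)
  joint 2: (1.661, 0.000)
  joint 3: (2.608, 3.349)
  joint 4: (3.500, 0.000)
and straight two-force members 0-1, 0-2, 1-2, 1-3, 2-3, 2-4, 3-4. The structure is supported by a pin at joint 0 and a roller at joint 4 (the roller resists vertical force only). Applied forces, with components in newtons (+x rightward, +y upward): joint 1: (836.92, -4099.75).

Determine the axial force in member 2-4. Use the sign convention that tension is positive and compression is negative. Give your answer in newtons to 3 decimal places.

N=5 nodes, M=7 members, R=3 reactions → 2N=10, M+R=10
member 0 (0-1): L=3.1030, (cx,cy)=(0.2875,0.9578)
member 1 (0-2): L=1.6610, (cx,cy)=(1.0000,0.0000)
member 2 (1-2): L=3.0699, (cx,cy)=(0.2505,-0.9681)
member 3 (1-3): L=1.7569, (cx,cy)=(0.9767,0.2146)
member 4 (2-3): L=3.4803, (cx,cy)=(0.2721,0.9623)
member 5 (2-4): L=1.8390, (cx,cy)=(1.0000,0.0000)
member 6 (3-4): L=3.4658, (cx,cy)=(0.2574,-0.9663)
solve A·x = −loads:
  F[0-1] = -2447.5437 N (compression)
  F[0-2] = +1540.5059 N (tension)
  F[1-2] = -2046.5799 N (compression)
  F[1-3] = -1052.3535 N (compression)
  F[2-3] = +2059.0185 N (tension)
  F[2-4] = +467.5783 N (tension)
  F[3-4] = -1816.7177 N (compression)
  Rx@0 = -836.9200 N
  Ry@0 = +2344.2348 N
  Ry@4 = +1755.5152 N

467.578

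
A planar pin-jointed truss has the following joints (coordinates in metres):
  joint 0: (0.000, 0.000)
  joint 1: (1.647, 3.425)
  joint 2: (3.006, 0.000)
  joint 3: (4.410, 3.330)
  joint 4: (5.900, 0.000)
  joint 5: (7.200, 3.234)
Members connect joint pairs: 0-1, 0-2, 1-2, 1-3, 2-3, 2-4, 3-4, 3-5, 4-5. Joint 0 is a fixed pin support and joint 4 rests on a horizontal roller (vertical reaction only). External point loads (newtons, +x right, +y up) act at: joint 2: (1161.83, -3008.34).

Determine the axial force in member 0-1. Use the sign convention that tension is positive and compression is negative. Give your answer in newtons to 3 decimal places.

-1637.363

N=6 nodes, M=9 members, R=3 reactions → 2N=12, M+R=12
member 0 (0-1): L=3.8004, (cx,cy)=(0.4334,0.9012)
member 1 (0-2): L=3.0060, (cx,cy)=(1.0000,0.0000)
member 2 (1-2): L=3.6848, (cx,cy)=(0.3688,-0.9295)
member 3 (1-3): L=2.7646, (cx,cy)=(0.9994,-0.0344)
member 4 (2-3): L=3.6139, (cx,cy)=(0.3885,0.9214)
member 5 (2-4): L=2.8940, (cx,cy)=(1.0000,0.0000)
member 6 (3-4): L=3.6482, (cx,cy)=(0.4084,-0.9128)
member 7 (3-5): L=2.7917, (cx,cy)=(0.9994,-0.0344)
member 8 (4-5): L=3.4855, (cx,cy)=(0.3730,0.9278)
solve A·x = −loads:
  F[0-1] = -1637.3634 N (compression)
  F[0-2] = +1871.4183 N (tension)
  F[1-2] = +1636.1024 N (tension)
  F[1-3] = -1313.7845 N (compression)
  F[2-3] = +1614.3929 N (tension)
  F[2-4] = +685.8133 N (tension)
  F[3-4] = -1679.1611 N (compression)
  F[3-5] = +0.0000 N (tension)
  F[4-5] = -0.0000 N (compression)
  Rx@0 = -1161.8300 N
  Ry@0 = +1475.6163 N
  Ry@4 = +1532.7237 N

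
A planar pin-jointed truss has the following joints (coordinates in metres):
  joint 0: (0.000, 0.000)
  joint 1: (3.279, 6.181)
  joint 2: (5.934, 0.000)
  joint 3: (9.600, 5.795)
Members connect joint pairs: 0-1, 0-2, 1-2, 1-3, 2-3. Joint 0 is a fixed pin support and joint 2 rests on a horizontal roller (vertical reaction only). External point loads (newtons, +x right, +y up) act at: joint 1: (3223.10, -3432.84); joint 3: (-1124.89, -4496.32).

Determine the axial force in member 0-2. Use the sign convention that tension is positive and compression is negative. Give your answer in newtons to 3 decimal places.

N=4 nodes, M=5 members, R=3 reactions → 2N=8, M+R=8
member 0 (0-1): L=6.9969, (cx,cy)=(0.4686,0.8834)
member 1 (0-2): L=5.9340, (cx,cy)=(1.0000,0.0000)
member 2 (1-2): L=6.7271, (cx,cy)=(0.3947,-0.9188)
member 3 (1-3): L=6.3328, (cx,cy)=(0.9981,-0.0610)
member 4 (2-3): L=6.8572, (cx,cy)=(0.5346,0.8451)
solve A·x = −loads:
  F[0-1] = +3962.6838 N (tension)
  F[0-2] = +241.1531 N (tension)
  F[1-2] = -7656.0451 N (compression)
  F[1-3] = +1658.6728 N (tension)
  F[2-3] = -5200.8667 N (compression)
  Rx@0 = -2098.2100 N
  Ry@0 = -3500.6003 N
  Ry@2 = +11429.7603 N

241.153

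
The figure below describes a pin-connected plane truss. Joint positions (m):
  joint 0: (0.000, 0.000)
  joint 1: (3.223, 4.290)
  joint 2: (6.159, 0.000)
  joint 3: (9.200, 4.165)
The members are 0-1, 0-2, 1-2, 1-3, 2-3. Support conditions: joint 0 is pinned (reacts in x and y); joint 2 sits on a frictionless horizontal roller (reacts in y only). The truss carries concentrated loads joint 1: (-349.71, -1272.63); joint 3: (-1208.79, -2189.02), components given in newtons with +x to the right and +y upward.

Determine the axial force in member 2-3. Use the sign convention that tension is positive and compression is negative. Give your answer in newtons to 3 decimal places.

N=4 nodes, M=5 members, R=3 reactions → 2N=8, M+R=8
member 0 (0-1): L=5.3658, (cx,cy)=(0.6007,0.7995)
member 1 (0-2): L=6.1590, (cx,cy)=(1.0000,0.0000)
member 2 (1-2): L=5.1985, (cx,cy)=(0.5648,-0.8252)
member 3 (1-3): L=5.9783, (cx,cy)=(0.9998,-0.0209)
member 4 (2-3): L=5.1570, (cx,cy)=(0.5897,0.8076)
solve A·x = −loads:
  F[0-1] = -734.0322 N (compression)
  F[0-2] = -1117.5993 N (compression)
  F[1-2] = -840.7100 N (compression)
  F[1-3] = +383.7097 N (tension)
  F[2-3] = -2700.4696 N (compression)
  Rx@0 = +1558.5000 N
  Ry@0 = +586.8644 N
  Ry@2 = +2874.7856 N

-2700.470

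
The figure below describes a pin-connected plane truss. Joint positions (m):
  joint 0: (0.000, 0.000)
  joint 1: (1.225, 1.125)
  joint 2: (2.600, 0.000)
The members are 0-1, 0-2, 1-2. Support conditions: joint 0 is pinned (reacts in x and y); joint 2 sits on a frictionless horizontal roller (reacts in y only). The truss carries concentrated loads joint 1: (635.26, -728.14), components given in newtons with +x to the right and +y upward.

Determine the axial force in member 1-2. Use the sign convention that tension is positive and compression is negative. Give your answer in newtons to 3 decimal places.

-975.839

N=3 nodes, M=3 members, R=3 reactions → 2N=6, M+R=6
member 0 (0-1): L=1.6632, (cx,cy)=(0.7365,0.6764)
member 1 (0-2): L=2.6000, (cx,cy)=(1.0000,0.0000)
member 2 (1-2): L=1.7766, (cx,cy)=(0.7740,-0.6332)
solve A·x = −loads:
  F[0-1] = -162.9230 N (compression)
  F[0-2] = +755.2576 N (tension)
  F[1-2] = -975.8389 N (compression)
  Rx@0 = -635.2600 N
  Ry@0 = +110.2019 N
  Ry@2 = +617.9381 N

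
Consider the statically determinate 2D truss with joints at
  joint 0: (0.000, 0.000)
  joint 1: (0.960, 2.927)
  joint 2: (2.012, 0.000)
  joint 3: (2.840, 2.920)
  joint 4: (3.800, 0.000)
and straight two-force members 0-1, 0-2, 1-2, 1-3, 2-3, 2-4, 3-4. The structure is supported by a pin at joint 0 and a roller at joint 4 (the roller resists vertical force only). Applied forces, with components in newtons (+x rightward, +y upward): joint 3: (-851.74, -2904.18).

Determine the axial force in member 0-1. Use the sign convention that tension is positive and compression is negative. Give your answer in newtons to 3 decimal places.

-1460.940

N=5 nodes, M=7 members, R=3 reactions → 2N=10, M+R=10
member 0 (0-1): L=3.0804, (cx,cy)=(0.3116,0.9502)
member 1 (0-2): L=2.0120, (cx,cy)=(1.0000,0.0000)
member 2 (1-2): L=3.1103, (cx,cy)=(0.3382,-0.9411)
member 3 (1-3): L=1.8800, (cx,cy)=(1.0000,-0.0037)
member 4 (2-3): L=3.0351, (cx,cy)=(0.2728,0.9621)
member 5 (2-4): L=1.7880, (cx,cy)=(1.0000,0.0000)
member 6 (3-4): L=3.0738, (cx,cy)=(0.3123,-0.9500)
solve A·x = −loads:
  F[0-1] = -1460.9402 N (compression)
  F[0-2] = -396.4427 N (compression)
  F[1-2] = +1478.9015 N (tension)
  F[1-3] = -955.5126 N (compression)
  F[2-3] = -1446.6115 N (compression)
  F[2-4] = +498.4101 N (tension)
  F[3-4] = -1595.8261 N (compression)
  Rx@0 = +851.7400 N
  Ry@0 = +1388.1825 N
  Ry@4 = +1515.9975 N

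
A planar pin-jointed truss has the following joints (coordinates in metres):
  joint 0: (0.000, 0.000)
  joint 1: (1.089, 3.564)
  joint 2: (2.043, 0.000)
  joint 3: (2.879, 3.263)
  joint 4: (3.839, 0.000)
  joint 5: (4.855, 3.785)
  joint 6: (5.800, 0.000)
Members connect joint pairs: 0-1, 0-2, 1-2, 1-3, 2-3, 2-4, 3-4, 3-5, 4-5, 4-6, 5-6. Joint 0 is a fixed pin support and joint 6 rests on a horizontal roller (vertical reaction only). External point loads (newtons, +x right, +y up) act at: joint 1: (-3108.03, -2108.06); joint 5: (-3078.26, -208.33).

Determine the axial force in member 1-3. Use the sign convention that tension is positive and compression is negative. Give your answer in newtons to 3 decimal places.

N=7 nodes, M=11 members, R=3 reactions → 2N=14, M+R=14
member 0 (0-1): L=3.7267, (cx,cy)=(0.2922,0.9564)
member 1 (0-2): L=2.0430, (cx,cy)=(1.0000,0.0000)
member 2 (1-2): L=3.6895, (cx,cy)=(0.2586,-0.9660)
member 3 (1-3): L=1.8151, (cx,cy)=(0.9862,-0.1658)
member 4 (2-3): L=3.3684, (cx,cy)=(0.2482,0.9687)
member 5 (2-4): L=1.7960, (cx,cy)=(1.0000,0.0000)
member 6 (3-4): L=3.4013, (cx,cy)=(0.2822,-0.9593)
member 7 (3-5): L=2.0438, (cx,cy)=(0.9668,0.2554)
member 8 (4-5): L=3.9190, (cx,cy)=(0.2593,0.9658)
member 9 (4-6): L=1.9610, (cx,cy)=(1.0000,0.0000)
member 10 (5-6): L=3.9012, (cx,cy)=(0.2422,-0.9702)
solve A·x = −loads:
  F[0-1] = -5923.4052 N (compression)
  F[0-2] = -4455.3612 N (compression)
  F[1-2] = +3604.5426 N (tension)
  F[1-3] = +451.3106 N (tension)
  F[2-3] = -3594.4220 N (compression)
  F[2-4] = -2631.2237 N (compression)
  F[3-4] = +3325.9447 N (tension)
  F[3-5] = -1433.3088 N (compression)
  F[4-5] = -3303.6709 N (compression)
  F[4-6] = -836.0111 N (compression)
  F[5-6] = +3451.2536 N (tension)
  Rx@0 = +6186.2900 N
  Ry@0 = +5664.8579 N
  Ry@6 = -3348.4679 N

451.311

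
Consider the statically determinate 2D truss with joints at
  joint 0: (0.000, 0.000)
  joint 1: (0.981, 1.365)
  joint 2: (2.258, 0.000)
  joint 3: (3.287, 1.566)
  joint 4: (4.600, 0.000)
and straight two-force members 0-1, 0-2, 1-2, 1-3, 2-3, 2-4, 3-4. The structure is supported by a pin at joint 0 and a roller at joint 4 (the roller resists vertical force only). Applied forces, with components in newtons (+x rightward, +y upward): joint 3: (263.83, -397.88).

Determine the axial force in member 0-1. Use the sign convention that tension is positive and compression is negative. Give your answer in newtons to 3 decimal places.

N=5 nodes, M=7 members, R=3 reactions → 2N=10, M+R=10
member 0 (0-1): L=1.6809, (cx,cy)=(0.5836,0.8120)
member 1 (0-2): L=2.2580, (cx,cy)=(1.0000,0.0000)
member 2 (1-2): L=1.8692, (cx,cy)=(0.6832,-0.7303)
member 3 (1-3): L=2.3147, (cx,cy)=(0.9962,0.0868)
member 4 (2-3): L=1.8738, (cx,cy)=(0.5491,0.8357)
member 5 (2-4): L=2.3420, (cx,cy)=(1.0000,0.0000)
member 6 (3-4): L=2.0436, (cx,cy)=(0.6425,-0.7663)
solve A·x = −loads:
  F[0-1] = -29.2496 N (compression)
  F[0-2] = +280.9000 N (tension)
  F[1-2] = +28.1893 N (tension)
  F[1-3] = -36.4660 N (compression)
  F[2-3] = -24.6317 N (compression)
  F[2-4] = +313.6847 N (tension)
  F[3-4] = -488.2314 N (compression)
  Rx@0 = -263.8300 N
  Ry@0 = +23.7519 N
  Ry@4 = +374.1281 N

-29.250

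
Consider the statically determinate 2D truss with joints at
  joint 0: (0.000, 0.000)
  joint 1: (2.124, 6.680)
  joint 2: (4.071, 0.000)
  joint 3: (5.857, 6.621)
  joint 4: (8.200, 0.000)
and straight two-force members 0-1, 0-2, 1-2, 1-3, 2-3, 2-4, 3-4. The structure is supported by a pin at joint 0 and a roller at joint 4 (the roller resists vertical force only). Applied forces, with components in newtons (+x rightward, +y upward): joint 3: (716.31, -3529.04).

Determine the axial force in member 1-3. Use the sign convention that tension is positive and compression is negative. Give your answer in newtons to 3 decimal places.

N=5 nodes, M=7 members, R=3 reactions → 2N=10, M+R=10
member 0 (0-1): L=7.0095, (cx,cy)=(0.3030,0.9530)
member 1 (0-2): L=4.0710, (cx,cy)=(1.0000,0.0000)
member 2 (1-2): L=6.9580, (cx,cy)=(0.2798,-0.9601)
member 3 (1-3): L=3.7335, (cx,cy)=(0.9999,-0.0158)
member 4 (2-3): L=6.8577, (cx,cy)=(0.2604,0.9655)
member 5 (2-4): L=4.1290, (cx,cy)=(1.0000,0.0000)
member 6 (3-4): L=7.0233, (cx,cy)=(0.3336,-0.9427)
solve A·x = −loads:
  F[0-1] = -451.1946 N (compression)
  F[0-2] = +853.0288 N (tension)
  F[1-2] = +452.2078 N (tension)
  F[1-3] = -263.2900 N (compression)
  F[2-3] = -449.6604 N (compression)
  F[2-4] = +1096.6762 N (tension)
  F[3-4] = -3287.3788 N (compression)
  Rx@0 = -716.3100 N
  Ry@0 = +429.9820 N
  Ry@4 = +3099.0580 N

-263.290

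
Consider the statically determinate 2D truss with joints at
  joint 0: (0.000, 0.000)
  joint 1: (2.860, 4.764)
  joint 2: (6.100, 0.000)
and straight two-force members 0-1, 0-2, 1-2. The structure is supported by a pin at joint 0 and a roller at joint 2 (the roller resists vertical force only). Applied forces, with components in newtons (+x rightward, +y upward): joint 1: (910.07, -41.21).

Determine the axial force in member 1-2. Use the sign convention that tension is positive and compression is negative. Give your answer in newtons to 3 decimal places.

N=3 nodes, M=3 members, R=3 reactions → 2N=6, M+R=6
member 0 (0-1): L=5.5566, (cx,cy)=(0.5147,0.8574)
member 1 (0-2): L=6.1000, (cx,cy)=(1.0000,0.0000)
member 2 (1-2): L=5.7614, (cx,cy)=(0.5624,-0.8269)
solve A·x = −loads:
  F[0-1] = +803.4623 N (tension)
  F[0-2] = +496.5219 N (tension)
  F[1-2] = -882.9145 N (compression)
  Rx@0 = -910.0700 N
  Ry@0 = -688.8612 N
  Ry@2 = +730.0712 N

-882.914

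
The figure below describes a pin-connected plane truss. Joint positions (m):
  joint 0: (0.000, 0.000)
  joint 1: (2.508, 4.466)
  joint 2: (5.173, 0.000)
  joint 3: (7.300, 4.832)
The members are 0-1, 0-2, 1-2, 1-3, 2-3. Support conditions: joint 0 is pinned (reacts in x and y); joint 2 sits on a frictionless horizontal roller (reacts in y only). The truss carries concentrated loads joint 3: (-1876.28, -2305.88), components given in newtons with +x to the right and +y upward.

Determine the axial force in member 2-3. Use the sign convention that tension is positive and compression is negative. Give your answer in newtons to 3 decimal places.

N=4 nodes, M=5 members, R=3 reactions → 2N=8, M+R=8
member 0 (0-1): L=5.1220, (cx,cy)=(0.4896,0.8719)
member 1 (0-2): L=5.1730, (cx,cy)=(1.0000,0.0000)
member 2 (1-2): L=5.2007, (cx,cy)=(0.5124,-0.8587)
member 3 (1-3): L=4.8060, (cx,cy)=(0.9971,0.0762)
member 4 (2-3): L=5.2794, (cx,cy)=(0.4029,0.9153)
solve A·x = −loads:
  F[0-1] = -922.6547 N (compression)
  F[0-2] = -1424.5027 N (compression)
  F[1-2] = +857.5603 N (tension)
  F[1-3] = -893.8126 N (compression)
  F[2-3] = -2445.0252 N (compression)
  Rx@0 = +1876.2800 N
  Ry@0 = +804.4806 N
  Ry@2 = +1501.3994 N

-2445.025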